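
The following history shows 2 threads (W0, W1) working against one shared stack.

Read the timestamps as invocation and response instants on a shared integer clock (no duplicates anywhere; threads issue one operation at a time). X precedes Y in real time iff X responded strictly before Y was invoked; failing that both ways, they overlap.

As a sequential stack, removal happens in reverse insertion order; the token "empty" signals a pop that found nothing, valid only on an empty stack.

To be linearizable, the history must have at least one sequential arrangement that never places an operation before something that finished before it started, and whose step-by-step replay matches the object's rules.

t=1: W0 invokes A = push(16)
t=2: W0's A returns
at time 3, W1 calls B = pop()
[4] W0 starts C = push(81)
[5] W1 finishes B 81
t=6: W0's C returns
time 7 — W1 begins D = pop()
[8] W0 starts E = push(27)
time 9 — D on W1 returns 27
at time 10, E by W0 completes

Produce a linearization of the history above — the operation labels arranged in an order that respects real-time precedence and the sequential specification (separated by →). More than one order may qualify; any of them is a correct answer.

1. A push(16), leaving stack <16>
2. C push(81), leaving stack <16,81>
3. B pop() → 81, leaving stack <16>
4. E push(27), leaving stack <16,27>
5. D pop() → 27, leaving stack <16>

A → C → B → E → D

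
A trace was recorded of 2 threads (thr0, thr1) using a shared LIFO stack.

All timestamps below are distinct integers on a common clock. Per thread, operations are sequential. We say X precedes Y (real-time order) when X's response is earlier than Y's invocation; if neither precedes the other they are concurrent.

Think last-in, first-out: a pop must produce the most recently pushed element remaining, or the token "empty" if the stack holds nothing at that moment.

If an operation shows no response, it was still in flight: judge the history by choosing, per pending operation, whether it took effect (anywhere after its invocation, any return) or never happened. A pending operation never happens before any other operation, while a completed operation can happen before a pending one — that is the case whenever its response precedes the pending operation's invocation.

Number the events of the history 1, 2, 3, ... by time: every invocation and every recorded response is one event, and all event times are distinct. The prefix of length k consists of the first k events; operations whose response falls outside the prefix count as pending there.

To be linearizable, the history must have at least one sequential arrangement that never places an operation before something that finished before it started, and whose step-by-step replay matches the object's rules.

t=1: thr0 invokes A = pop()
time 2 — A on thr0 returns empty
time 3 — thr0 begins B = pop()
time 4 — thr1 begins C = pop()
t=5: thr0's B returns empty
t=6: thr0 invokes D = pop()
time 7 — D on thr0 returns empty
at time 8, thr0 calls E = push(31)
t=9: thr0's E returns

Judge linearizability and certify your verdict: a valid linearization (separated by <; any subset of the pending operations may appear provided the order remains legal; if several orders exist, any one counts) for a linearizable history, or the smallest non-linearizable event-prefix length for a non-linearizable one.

linearizable — witness: A < B < C < D < E

1. A pop() → empty, leaving stack <>
2. B pop() → empty, leaving stack <>
3. C pop() (pending, included), leaving stack <>
4. D pop() → empty, leaving stack <>
5. E push(31), leaving stack <31>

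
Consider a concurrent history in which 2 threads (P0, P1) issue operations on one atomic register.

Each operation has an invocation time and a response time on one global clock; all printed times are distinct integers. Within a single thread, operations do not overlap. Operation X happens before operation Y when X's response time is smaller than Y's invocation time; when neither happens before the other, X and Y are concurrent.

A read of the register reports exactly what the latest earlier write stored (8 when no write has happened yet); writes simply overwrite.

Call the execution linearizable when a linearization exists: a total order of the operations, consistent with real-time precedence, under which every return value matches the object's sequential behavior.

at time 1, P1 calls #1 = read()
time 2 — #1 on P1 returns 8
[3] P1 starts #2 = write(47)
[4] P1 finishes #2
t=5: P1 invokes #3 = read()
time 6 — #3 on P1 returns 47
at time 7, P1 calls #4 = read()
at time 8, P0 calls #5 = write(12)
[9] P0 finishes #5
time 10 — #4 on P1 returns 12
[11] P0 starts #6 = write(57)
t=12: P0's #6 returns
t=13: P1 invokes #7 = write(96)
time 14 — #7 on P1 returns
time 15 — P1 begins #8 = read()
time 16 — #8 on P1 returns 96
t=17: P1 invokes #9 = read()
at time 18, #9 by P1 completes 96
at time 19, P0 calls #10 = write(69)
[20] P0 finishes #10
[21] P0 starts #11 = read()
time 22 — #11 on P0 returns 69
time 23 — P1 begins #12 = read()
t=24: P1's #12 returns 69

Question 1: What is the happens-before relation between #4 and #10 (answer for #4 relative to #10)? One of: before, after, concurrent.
#4 spans [7,10], #10 spans [19,20]
resp(#4)=10 < inv(#10)=19

before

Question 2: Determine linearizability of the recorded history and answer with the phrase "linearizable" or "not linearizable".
witness order: #1, #2, #3, #5, #4, #6, #7, #8, #9, #10, #11, #12
after step 1 (#1 read() → 8): value 8
after step 2 (#2 write(47)): value 47
after step 3 (#3 read() → 47): value 47
after step 4 (#5 write(12)): value 12
after step 5 (#4 read() → 12): value 12
after step 6 (#6 write(57)): value 57
after step 7 (#7 write(96)): value 96
after step 8 (#8 read() → 96): value 96
after step 9 (#9 read() → 96): value 96
after step 10 (#10 write(69)): value 69
after step 11 (#11 read() → 69): value 69
after step 12 (#12 read() → 69): value 69

linearizable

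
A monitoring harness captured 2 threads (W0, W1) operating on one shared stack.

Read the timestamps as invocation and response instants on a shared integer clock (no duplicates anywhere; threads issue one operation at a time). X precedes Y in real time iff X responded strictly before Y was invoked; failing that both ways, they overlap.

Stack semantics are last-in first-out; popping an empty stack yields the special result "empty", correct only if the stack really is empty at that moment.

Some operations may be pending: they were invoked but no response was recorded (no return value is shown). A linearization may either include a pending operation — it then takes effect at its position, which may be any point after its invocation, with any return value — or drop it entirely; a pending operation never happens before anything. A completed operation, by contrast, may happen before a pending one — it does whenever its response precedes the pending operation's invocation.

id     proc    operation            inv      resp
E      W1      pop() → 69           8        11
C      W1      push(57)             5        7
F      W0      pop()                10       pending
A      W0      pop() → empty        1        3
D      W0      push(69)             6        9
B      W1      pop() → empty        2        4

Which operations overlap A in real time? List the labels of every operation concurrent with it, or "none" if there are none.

B

A spans [1,3]; an op avoiding the whole window 1..3 is ordered, any other is concurrent
B [2,4]: concurrent
C [5,7]: after
D [6,9]: after
E [8,11]: after
F [10,…): after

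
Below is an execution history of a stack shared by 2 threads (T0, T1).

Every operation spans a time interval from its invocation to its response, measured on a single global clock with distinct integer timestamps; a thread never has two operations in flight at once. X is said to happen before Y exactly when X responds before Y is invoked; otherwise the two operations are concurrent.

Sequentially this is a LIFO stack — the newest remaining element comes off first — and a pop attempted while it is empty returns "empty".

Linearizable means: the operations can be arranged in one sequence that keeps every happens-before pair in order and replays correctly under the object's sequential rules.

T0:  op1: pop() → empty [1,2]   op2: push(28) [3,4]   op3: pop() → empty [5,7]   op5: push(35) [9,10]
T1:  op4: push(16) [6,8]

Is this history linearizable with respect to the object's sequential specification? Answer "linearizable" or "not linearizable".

not linearizable

cut after 6 events: linearizable; cut after 7 events (op3 responds, time 7): not linearizable
a single order respects real time; the 3 completed stack operations fail replay along it
no escape via the 1 pending operation (op4): every completion choice fails
take op1, op2, op3 (pending dropped): step 3 already fails, because op3 pop() → empty cannot occur there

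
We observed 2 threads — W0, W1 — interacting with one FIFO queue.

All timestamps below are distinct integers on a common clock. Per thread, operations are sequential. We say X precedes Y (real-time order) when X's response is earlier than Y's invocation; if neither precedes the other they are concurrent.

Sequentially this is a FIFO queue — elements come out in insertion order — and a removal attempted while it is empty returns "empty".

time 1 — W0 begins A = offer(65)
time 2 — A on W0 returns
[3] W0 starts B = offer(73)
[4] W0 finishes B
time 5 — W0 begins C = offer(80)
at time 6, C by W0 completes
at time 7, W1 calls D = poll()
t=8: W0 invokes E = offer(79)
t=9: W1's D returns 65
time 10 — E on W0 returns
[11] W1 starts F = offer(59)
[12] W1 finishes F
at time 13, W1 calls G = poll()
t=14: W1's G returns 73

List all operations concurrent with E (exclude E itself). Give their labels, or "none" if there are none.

E spans [8,10]: anything still running between times 8 and 10 counts as concurrent
A [1,2]: before
B [3,4]: before
C [5,6]: before
D [7,9]: concurrent
F [11,12]: after
G [13,14]: after

D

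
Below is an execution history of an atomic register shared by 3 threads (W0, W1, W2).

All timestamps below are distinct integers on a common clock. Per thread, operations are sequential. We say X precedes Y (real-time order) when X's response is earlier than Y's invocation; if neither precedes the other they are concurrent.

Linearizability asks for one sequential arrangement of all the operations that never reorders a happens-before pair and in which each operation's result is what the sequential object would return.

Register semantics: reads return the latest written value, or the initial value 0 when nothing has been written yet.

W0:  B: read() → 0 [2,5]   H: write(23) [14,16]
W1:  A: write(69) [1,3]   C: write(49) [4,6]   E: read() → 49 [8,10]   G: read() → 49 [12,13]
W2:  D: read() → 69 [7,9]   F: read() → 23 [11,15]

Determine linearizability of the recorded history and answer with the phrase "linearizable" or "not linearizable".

not linearizable

already the first 9 events (up to D's response at time 9) admit no linearization; the first 8 still do
real-time-consistent orders of the 4 completed operations: 3 — all fail the atomic register replay
no completion choice of the 1 pending operation (E) rescues it — every subset was tried
take A, B, C, D (pending dropped): step 2 already fails, because B read() → 0 cannot occur there
take A, C, B, D (pending dropped): step 3 already fails, because B read() → 0 cannot occur there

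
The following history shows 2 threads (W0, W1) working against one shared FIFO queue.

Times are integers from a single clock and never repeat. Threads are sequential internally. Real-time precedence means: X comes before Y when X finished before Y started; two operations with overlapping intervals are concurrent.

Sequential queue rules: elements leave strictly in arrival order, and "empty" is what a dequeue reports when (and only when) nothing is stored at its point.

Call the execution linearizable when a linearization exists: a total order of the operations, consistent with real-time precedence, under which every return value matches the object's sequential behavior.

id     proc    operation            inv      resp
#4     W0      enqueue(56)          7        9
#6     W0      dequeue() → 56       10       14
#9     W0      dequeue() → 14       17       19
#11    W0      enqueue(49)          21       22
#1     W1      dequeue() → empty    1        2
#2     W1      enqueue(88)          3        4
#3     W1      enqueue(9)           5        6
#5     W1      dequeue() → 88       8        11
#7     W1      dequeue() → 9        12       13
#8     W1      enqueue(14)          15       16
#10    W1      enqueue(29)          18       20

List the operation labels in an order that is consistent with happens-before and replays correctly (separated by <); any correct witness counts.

1. #1 dequeue() → empty, leaving queue <>
2. #2 enqueue(88), leaving queue <88>
3. #3 enqueue(9), leaving queue <88,9>
4. #4 enqueue(56), leaving queue <88,9,56>
5. #5 dequeue() → 88, leaving queue <9,56>
6. #7 dequeue() → 9, leaving queue <56>
7. #6 dequeue() → 56, leaving queue <>
8. #8 enqueue(14), leaving queue <14>
9. #9 dequeue() → 14, leaving queue <>
10. #10 enqueue(29), leaving queue <29>
11. #11 enqueue(49), leaving queue <29,49>

#1 < #2 < #3 < #4 < #5 < #7 < #6 < #8 < #9 < #10 < #11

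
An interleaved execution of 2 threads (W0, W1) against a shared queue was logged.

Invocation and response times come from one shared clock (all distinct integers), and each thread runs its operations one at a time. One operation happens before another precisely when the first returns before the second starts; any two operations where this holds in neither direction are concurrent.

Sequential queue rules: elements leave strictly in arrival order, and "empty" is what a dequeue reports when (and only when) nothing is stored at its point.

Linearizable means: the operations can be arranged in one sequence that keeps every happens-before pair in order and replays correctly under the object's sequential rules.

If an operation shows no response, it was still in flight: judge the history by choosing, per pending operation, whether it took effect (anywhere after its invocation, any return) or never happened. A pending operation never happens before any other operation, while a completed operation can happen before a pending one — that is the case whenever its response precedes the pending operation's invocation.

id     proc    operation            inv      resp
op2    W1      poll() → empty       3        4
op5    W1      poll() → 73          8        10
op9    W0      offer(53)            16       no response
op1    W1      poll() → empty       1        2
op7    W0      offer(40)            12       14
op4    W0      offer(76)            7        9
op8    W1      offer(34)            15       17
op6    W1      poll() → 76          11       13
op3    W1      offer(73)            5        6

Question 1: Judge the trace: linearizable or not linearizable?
witness order: op1, op2, op3, op4, op5, op6, op7, op8
step 1: op1 poll() → empty — queue <>
step 2: op2 poll() → empty — queue <>
step 3: op3 offer(73) — queue <73>
step 4: op4 offer(76) — queue <73,76>
step 5: op5 poll() → 73 — queue <76>
step 6: op6 poll() → 76 — queue <>
step 7: op7 offer(40) — queue <40>
step 8: op8 offer(34) — queue <40,34>

linearizable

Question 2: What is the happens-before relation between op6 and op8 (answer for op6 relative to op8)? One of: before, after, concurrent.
op6 spans [11,13], op8 spans [15,17]
resp(op6)=13 < inv(op8)=15

before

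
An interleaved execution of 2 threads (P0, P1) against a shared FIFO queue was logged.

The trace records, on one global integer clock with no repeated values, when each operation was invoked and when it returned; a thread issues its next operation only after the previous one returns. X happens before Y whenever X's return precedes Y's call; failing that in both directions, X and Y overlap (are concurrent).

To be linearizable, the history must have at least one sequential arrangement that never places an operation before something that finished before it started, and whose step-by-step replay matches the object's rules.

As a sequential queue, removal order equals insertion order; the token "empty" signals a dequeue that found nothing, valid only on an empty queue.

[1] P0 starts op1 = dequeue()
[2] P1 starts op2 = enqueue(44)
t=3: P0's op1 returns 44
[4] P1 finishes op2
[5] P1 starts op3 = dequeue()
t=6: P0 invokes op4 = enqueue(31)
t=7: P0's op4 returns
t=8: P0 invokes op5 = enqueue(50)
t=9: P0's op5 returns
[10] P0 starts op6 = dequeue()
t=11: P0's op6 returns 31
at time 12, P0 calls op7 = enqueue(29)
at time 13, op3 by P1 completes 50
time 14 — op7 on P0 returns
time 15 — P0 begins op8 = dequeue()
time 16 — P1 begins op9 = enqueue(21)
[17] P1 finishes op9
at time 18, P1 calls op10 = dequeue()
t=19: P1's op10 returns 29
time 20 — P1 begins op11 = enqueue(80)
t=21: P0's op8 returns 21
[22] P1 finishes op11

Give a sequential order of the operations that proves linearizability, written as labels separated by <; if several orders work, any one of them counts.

1. op2 enqueue(44), leaving queue <44>
2. op1 dequeue() → 44, leaving queue <>
3. op4 enqueue(31), leaving queue <31>
4. op5 enqueue(50), leaving queue <31,50>
5. op6 dequeue() → 31, leaving queue <50>
6. op3 dequeue() → 50, leaving queue <>
7. op7 enqueue(29), leaving queue <29>
8. op9 enqueue(21), leaving queue <29,21>
9. op10 dequeue() → 29, leaving queue <21>
10. op8 dequeue() → 21, leaving queue <>
11. op11 enqueue(80), leaving queue <80>

op2 < op1 < op4 < op5 < op6 < op3 < op7 < op9 < op10 < op8 < op11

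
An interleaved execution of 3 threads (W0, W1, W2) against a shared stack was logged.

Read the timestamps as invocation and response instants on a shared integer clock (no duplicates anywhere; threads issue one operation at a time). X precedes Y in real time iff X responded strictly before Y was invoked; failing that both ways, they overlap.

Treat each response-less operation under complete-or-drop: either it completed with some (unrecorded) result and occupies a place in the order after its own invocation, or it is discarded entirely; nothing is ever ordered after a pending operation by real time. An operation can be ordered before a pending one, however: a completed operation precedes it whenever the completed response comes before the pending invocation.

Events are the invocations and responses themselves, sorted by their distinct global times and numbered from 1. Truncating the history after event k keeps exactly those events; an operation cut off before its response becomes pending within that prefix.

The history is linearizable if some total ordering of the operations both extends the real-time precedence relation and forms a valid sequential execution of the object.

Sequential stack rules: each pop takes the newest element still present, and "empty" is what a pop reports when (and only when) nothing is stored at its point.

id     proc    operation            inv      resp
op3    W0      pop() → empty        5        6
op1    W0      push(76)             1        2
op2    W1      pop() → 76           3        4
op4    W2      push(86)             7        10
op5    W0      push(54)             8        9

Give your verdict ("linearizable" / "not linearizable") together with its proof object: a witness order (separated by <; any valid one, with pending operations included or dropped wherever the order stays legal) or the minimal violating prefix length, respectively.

step 1: op1 push(76) — stack <76>
step 2: op2 pop() → 76 — stack <>
step 3: op3 pop() → empty — stack <>
step 4: op4 push(86) — stack <86>
step 5: op5 push(54) — stack <86,54>

linearizable — witness: op1 < op2 < op3 < op4 < op5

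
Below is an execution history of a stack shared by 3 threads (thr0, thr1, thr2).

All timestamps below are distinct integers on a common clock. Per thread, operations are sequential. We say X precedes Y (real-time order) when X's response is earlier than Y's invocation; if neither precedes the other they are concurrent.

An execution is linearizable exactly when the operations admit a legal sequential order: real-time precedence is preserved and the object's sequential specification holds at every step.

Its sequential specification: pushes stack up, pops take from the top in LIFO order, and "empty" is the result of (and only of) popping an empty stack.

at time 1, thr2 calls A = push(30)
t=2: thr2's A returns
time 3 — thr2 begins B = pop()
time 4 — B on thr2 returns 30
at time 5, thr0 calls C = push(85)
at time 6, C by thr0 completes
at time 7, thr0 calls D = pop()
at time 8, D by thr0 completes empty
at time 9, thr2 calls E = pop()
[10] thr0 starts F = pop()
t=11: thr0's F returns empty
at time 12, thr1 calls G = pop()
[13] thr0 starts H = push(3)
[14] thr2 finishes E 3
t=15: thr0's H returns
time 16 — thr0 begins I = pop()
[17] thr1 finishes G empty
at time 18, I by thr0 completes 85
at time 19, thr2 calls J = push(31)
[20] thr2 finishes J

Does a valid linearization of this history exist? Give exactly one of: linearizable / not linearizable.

events 1..7 are fine; event 8 — the response of D at time 8 — makes the prefix non-linearizable
one real-time candidate order over the 4 completed operations — the stack replay rejects it
take A, B, C, D: step 4 already fails, because D pop() → empty cannot occur there

not linearizable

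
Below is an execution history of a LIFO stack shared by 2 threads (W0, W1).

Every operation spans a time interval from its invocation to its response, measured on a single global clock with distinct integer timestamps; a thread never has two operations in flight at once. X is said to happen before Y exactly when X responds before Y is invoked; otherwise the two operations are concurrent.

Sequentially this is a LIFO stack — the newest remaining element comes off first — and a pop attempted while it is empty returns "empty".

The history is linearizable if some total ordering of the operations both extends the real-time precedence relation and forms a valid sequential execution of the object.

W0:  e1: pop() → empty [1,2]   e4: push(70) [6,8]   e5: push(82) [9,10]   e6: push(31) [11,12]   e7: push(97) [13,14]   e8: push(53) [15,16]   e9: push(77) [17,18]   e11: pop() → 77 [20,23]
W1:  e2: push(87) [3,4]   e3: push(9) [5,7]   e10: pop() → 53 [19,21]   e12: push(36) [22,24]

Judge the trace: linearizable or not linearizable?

linearizable

witness order: e1, e2, e3, e4, e5, e6, e7, e8, e9, e11, e10, e12
step 1: e1 pop() → empty — stack <>
step 2: e2 push(87) — stack <87>
step 3: e3 push(9) — stack <87,9>
step 4: e4 push(70) — stack <87,9,70>
step 5: e5 push(82) — stack <87,9,70,82>
step 6: e6 push(31) — stack <87,9,70,82,31>
step 7: e7 push(97) — stack <87,9,70,82,31,97>
step 8: e8 push(53) — stack <87,9,70,82,31,97,53>
step 9: e9 push(77) — stack <87,9,70,82,31,97,53,77>
step 10: e11 pop() → 77 — stack <87,9,70,82,31,97,53>
step 11: e10 pop() → 53 — stack <87,9,70,82,31,97>
step 12: e12 push(36) — stack <87,9,70,82,31,97,36>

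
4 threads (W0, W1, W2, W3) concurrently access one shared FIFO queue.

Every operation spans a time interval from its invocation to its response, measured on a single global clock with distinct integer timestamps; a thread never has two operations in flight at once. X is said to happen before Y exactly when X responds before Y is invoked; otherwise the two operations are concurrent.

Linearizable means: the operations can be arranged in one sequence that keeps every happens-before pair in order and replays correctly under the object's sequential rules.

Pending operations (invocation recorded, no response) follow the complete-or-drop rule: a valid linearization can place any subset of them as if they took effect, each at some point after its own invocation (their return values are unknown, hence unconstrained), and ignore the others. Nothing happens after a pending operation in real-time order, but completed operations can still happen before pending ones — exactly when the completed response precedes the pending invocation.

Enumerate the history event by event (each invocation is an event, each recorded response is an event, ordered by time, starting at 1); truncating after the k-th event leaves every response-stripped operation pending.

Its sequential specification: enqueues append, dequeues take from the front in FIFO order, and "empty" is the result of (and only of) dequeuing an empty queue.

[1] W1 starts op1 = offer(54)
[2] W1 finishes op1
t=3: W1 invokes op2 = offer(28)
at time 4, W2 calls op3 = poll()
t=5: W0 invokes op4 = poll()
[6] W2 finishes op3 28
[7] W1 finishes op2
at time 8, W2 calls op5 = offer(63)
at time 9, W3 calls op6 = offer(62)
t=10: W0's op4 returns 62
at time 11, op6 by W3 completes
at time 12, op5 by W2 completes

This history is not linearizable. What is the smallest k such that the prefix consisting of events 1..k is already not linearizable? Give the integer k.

10

a valid linearization of events 1..9 exists, for instance op1, op2, op4, op3:
1. op1 offer(54), leaving queue <54>
2. op2 offer(28), leaving queue <54,28>
3. op4 poll() (pending, included), leaving queue <28>
4. op3 poll() → 28, leaving queue <>
adding event 10 (op4 responds at 10) leaves no legal real-time order
every completion of the 2 pending operations (op5, op6) was checked; none linearizes
take op1, op2, op3, op4 (pending dropped): step 3 already fails, because op3 poll() → 28 cannot occur there
take op1, op2, op4, op3 (pending dropped): step 3 already fails, because op4 poll() → 62 cannot occur there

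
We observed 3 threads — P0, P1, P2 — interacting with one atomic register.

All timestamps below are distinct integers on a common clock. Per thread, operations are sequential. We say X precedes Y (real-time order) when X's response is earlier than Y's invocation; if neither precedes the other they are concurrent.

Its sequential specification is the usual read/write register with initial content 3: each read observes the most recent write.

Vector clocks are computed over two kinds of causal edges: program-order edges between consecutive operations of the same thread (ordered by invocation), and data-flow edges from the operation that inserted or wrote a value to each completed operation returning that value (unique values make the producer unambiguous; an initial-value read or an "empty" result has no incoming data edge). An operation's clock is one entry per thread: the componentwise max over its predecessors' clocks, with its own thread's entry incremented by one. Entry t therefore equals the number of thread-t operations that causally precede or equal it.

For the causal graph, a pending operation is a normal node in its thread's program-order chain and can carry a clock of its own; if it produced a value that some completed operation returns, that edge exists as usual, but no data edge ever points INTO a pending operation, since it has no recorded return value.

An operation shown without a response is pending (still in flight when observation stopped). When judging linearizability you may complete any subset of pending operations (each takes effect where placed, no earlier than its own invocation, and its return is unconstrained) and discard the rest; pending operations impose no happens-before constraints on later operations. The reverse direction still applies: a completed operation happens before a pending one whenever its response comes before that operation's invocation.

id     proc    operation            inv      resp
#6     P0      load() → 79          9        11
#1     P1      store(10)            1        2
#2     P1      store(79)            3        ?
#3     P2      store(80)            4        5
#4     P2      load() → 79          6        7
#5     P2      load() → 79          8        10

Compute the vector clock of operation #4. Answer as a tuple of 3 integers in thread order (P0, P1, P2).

root op #3, invoked 4: fresh clock plus P2's own tick → (0, 0, 1)
root op #1, invoked 1: fresh clock plus P1's own tick → (0, 1, 0)
from VC(#1)=(0, 1, 0), #2 (invoked 3) maxes components and bumps P1 → (0, 2, 0)
from VC(#2)=(0, 2, 0), #6 (invoked 9) maxes components and bumps P0 → (1, 2, 0)
from VC(#2)=(0, 2, 0), VC(#3)=(0, 0, 1), #4 (invoked 6) maxes components and bumps P2 → (0, 2, 2)
from VC(#2)=(0, 2, 0), VC(#4)=(0, 2, 2), #5 (invoked 8) maxes components and bumps P2 → (0, 2, 3)
target: VC(#4) = (0, 2, 2)

(0, 2, 2)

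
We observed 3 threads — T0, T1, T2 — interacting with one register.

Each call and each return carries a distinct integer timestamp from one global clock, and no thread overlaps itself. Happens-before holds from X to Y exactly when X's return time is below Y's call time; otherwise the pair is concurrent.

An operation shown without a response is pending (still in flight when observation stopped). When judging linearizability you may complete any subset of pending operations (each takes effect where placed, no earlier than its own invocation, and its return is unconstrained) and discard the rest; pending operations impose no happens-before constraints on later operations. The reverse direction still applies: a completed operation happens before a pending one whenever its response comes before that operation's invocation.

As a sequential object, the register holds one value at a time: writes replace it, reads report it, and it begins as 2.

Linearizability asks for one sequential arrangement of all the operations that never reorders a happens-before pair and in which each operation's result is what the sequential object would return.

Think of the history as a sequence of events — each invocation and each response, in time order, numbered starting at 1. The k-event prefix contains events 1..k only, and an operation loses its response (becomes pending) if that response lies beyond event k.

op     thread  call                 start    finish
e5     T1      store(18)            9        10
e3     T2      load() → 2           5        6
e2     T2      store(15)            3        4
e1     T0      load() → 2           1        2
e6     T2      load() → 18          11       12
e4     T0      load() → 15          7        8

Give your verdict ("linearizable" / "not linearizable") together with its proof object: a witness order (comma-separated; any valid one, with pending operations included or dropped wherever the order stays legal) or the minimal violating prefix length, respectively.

through event 5 a valid linearization exists; event 6 (e3 responding at time 6) ends that
exactly one order of the 3 completed ops respects real time; the register replay fails
sample order e1, e2, e3 stalls at step 3 — e3 load() → 2 has no legal effect

not linearizable — minimal violating prefix: 6 events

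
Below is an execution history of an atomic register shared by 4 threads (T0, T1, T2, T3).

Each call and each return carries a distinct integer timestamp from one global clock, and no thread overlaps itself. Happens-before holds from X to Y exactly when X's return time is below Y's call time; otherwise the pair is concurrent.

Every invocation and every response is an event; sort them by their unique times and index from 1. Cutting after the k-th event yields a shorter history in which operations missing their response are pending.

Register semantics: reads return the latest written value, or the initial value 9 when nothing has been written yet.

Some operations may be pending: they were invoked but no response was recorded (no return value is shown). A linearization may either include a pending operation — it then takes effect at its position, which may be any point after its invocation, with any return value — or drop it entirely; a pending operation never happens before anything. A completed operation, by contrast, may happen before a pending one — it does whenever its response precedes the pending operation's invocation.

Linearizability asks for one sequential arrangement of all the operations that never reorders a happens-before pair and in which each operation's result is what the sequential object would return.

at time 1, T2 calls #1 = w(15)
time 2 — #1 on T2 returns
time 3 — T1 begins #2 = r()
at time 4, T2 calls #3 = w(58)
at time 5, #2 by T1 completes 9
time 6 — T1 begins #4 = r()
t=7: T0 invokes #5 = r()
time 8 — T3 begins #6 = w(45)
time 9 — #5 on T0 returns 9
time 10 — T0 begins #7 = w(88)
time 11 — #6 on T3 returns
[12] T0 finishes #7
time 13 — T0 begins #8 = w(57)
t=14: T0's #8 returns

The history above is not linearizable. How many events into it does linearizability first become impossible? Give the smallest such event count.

a valid linearization of events 1..4 exists, for instance #1:
after step 1 (#1 w(15)): value 15
at event 5 (#2's time-5 response) nothing linearizes any more
including or dropping the 1 pending operation (#3) in any combination fails
for example #1, #2 (pending dropped) fails at step 2: #2 r() → 9 is not legal there

5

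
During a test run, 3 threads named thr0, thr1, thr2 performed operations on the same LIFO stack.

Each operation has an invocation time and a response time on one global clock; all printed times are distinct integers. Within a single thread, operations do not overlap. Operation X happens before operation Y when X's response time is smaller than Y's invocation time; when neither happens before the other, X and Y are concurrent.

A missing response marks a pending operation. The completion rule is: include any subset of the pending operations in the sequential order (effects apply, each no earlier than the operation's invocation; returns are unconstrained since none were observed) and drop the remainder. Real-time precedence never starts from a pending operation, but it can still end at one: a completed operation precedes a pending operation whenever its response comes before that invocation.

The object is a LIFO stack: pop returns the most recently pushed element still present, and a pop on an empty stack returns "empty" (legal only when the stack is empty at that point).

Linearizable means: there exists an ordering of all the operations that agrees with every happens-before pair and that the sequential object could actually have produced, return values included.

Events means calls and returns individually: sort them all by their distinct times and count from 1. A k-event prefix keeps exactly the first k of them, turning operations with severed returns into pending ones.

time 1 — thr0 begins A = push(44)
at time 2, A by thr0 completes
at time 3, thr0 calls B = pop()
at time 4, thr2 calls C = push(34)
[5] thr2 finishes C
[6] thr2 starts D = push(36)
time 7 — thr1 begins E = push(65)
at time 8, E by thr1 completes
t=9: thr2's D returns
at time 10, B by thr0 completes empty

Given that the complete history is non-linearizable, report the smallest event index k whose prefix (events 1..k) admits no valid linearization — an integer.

10

a valid linearization of events 1..9 exists, for instance A, B, C, D, E:
step 1: A push(44) — stack <44>
step 2: B pop() (pending, included) — stack <>
step 3: C push(34) — stack <34>
step 4: D push(36) — stack <34,36>
step 5: E push(65) — stack <34,36,65>
adding event 10 (B responds at 10) leaves no legal real-time order
sample order A, B, C, D, E stalls at step 2 — B pop() → empty has no legal effect
sample order A, B, C, E, D stalls at step 2 — B pop() → empty has no legal effect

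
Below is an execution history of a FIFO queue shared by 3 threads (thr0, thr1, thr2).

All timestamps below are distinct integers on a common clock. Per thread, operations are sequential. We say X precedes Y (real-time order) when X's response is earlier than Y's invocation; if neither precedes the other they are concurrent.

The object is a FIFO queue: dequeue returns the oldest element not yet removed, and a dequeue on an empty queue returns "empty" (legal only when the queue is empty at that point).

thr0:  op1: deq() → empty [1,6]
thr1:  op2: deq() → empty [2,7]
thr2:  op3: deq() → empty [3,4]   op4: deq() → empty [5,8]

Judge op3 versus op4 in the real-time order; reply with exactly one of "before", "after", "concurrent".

op3 spans [3,4], op4 spans [5,8]
resp(op3)=4 < inv(op4)=5

before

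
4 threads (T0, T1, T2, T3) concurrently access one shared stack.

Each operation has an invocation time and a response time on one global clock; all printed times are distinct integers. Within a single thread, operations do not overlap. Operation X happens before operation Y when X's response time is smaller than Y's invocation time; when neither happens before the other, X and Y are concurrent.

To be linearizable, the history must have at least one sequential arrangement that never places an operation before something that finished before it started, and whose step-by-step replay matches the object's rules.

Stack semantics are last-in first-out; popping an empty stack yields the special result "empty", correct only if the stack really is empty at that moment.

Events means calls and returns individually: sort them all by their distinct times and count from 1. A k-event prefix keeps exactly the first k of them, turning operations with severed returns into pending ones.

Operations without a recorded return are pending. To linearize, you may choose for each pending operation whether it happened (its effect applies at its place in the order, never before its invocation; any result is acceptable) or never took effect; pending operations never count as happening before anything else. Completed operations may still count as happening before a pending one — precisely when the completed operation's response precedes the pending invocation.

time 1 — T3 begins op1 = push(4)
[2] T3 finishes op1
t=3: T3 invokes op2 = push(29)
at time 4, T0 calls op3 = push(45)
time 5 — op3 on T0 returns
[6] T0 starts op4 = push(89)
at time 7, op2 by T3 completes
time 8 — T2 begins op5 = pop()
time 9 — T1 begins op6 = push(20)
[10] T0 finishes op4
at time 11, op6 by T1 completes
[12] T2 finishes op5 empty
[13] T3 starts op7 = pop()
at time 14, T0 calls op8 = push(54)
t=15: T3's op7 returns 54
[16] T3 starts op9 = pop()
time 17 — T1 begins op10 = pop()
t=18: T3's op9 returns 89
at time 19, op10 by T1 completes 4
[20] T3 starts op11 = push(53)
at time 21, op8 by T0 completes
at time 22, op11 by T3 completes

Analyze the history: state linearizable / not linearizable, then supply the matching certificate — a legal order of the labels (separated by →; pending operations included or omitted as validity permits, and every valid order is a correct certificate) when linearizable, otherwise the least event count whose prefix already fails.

through event 11 a valid linearization exists; event 12 (op5 responding at time 12) ends that
14 orders of the 6 completed stack ops respect real time; none is legal
one such order, op1, op2, op3, op4, op5, op6, breaks at step 5 where op5 pop() → empty is illegal
one such order, op1, op2, op3, op4, op6, op5, breaks at step 6 where op5 pop() → empty is illegal

not linearizable — minimal violating prefix: 12 events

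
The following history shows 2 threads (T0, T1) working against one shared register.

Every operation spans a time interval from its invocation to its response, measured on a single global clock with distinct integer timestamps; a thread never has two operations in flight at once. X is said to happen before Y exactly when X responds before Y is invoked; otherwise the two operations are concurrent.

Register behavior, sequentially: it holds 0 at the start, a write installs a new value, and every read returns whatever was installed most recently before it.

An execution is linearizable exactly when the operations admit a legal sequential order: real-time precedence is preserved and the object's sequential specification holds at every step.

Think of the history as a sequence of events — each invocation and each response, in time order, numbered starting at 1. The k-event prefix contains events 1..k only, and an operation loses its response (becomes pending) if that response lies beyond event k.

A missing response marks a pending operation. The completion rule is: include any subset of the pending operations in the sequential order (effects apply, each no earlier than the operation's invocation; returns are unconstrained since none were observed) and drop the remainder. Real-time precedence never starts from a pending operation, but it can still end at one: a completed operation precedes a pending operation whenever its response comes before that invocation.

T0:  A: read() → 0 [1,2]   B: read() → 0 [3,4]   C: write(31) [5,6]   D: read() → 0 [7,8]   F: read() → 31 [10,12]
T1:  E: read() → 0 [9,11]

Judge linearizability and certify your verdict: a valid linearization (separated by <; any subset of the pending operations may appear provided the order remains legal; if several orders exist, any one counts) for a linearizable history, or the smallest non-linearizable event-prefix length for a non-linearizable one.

not linearizable — minimal violating prefix: 8 events

cut after 7 events: linearizable; cut after 8 events (D responds, time 8): not linearizable
the sole real-time-consistent order of 4 completed operations fails the register replay
e.g. A, B, C, D: illegal at step 4, since D read() → 0 cannot apply there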